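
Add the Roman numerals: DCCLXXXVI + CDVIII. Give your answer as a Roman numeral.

DCCLXXXVI = 786
CDVIII = 408
786 + 408 = 1194

MCXCIV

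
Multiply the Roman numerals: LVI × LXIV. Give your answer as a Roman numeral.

LVI = 56
LXIV = 64
56 × 64 = 3584

MMMDLXXXIV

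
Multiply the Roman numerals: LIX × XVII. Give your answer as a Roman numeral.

LIX = 59
XVII = 17
59 × 17 = 1003

MIII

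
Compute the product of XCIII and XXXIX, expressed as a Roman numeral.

XCIII = 93
XXXIX = 39
93 × 39 = 3627

MMMDCXXVII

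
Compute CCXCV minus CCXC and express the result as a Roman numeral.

CCXCV = 295
CCXC = 290
295 - 290 = 5

V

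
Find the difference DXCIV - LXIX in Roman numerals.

DXCIV = 594
LXIX = 69
594 - 69 = 525

DXXV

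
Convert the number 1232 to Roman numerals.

Convert 1232 to Roman numerals:
  1232 contains 1×1000 (M)
  232 contains 2×100 (CC)
  32 contains 3×10 (XXX)
  2 contains 2×1 (II)

MCCXXXII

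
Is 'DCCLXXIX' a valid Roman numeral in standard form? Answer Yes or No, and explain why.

'DCCLXXIX': Check the rules: uses only the symbols I, V, X, L, C, D, M; no symbol is repeated more than three times in a row; V, L and D each appear at most once; the only place a smaller symbol precedes a larger one is the allowed subtractive pair IX, the symbol right after such a pair (if any) is smaller than the pair's first symbol, and otherwise the values never increase from left to right. Value: D (500) + C (100) + C (100) + L (50) + X (10) + X (10) + IX (9) = 779. So it is a valid standard Roman numeral.

Yes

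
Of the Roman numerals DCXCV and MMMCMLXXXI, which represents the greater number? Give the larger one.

DCXCV = 695
MMMCMLXXXI = 3981
3981 is larger

MMMCMLXXXI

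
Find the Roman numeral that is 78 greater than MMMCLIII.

MMMCLIII = 3153
3153 + 78 = 3231

MMMCCXXXI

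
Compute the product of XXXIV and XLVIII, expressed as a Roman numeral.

XXXIV = 34
XLVIII = 48
34 × 48 = 1632

MDCXXXII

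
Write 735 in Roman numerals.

Convert 735 to Roman numerals:
  735 contains 1×500 (D)
  235 contains 2×100 (CC)
  35 contains 3×10 (XXX)
  5 contains 1×5 (V)

DCCXXXV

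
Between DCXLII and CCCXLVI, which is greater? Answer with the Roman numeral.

DCXLII = 642
CCCXLVI = 346
642 is larger

DCXLII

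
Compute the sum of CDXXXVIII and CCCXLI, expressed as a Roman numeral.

CDXXXVIII = 438
CCCXLI = 341
438 + 341 = 779

DCCLXXIX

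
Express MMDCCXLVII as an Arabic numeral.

MMDCCXLVII: M=1000, M=1000, D=500, C=100, C=100, XL=40, V=5, I=1, I=1
1000 + 1000 + 500 + 100 + 100 + 40 + 5 + 1 + 1 = 2747

2747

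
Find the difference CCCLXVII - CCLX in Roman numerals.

CCCLXVII = 367
CCLX = 260
367 - 260 = 107

CVII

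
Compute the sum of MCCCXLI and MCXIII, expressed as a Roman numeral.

MCCCXLI = 1341
MCXIII = 1113
1341 + 1113 = 2454

MMCDLIV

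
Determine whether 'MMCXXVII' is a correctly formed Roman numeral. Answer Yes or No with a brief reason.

'MMCXXVII': Check the rules: uses only the symbols I, V, X, L, C, D, M; no symbol is repeated more than three times in a row; V, L and D each appear at most once; no smaller symbol precedes a larger one (values never increase from left to right). Value: M (1000) + M (1000) + C (100) + X (10) + X (10) + V (5) + I (1) + I (1) = 2127. So it is a valid standard Roman numeral.

Yes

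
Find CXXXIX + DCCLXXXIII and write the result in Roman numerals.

CXXXIX = 139
DCCLXXXIII = 783
139 + 783 = 922

CMXXII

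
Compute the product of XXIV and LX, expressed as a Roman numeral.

XXIV = 24
LX = 60
24 × 60 = 1440

MCDXL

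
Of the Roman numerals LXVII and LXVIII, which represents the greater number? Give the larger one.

LXVII = 67
LXVIII = 68
68 is larger

LXVIII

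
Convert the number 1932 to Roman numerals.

Convert 1932 to Roman numerals:
  1932 contains 1×1000 (M)
  932 contains 1×900 (CM)
  32 contains 3×10 (XXX)
  2 contains 2×1 (II)

MCMXXXII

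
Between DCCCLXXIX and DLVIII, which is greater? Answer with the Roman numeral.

DCCCLXXIX = 879
DLVIII = 558
879 is larger

DCCCLXXIX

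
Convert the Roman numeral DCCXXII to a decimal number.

DCCXXII: D=500, C=100, C=100, X=10, X=10, I=1, I=1
500 + 100 + 100 + 10 + 10 + 1 + 1 = 722

722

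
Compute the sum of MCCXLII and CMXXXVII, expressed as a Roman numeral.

MCCXLII = 1242
CMXXXVII = 937
1242 + 937 = 2179

MMCLXXIX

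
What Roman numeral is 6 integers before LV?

LV = 55
55 - 6 = 49

XLIX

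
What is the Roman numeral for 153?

Convert 153 to Roman numerals:
  153 contains 1×100 (C)
  53 contains 1×50 (L)
  3 contains 3×1 (III)

CLIII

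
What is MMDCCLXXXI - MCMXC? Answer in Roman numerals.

MMDCCLXXXI = 2781
MCMXC = 1990
2781 - 1990 = 791

DCCXCI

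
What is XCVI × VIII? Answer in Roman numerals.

XCVI = 96
VIII = 8
96 × 8 = 768

DCCLXVIII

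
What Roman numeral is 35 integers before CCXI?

CCXI = 211
211 - 35 = 176

CLXXVI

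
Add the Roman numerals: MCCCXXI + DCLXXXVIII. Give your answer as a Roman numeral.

MCCCXXI = 1321
DCLXXXVIII = 688
1321 + 688 = 2009

MMIX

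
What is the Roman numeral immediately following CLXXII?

CLXXII = 172; next is 173

CLXXIII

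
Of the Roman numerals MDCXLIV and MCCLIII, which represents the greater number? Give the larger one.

MDCXLIV = 1644
MCCLIII = 1253
1644 is larger

MDCXLIV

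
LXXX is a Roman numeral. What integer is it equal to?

LXXX: L=50, X=10, X=10, X=10
50 + 10 + 10 + 10 = 80

80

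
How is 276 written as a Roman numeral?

Convert 276 to Roman numerals:
  276 contains 2×100 (CC)
  76 contains 1×50 (L)
  26 contains 2×10 (XX)
  6 contains 1×5 (V)
  1 contains 1×1 (I)

CCLXXVI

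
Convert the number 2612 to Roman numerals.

Convert 2612 to Roman numerals:
  2612 contains 2×1000 (MM)
  612 contains 1×500 (D)
  112 contains 1×100 (C)
  12 contains 1×10 (X)
  2 contains 2×1 (II)

MMDCXII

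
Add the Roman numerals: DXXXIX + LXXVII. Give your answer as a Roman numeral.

DXXXIX = 539
LXXVII = 77
539 + 77 = 616

DCXVI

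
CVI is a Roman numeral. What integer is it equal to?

CVI: C=100, V=5, I=1
100 + 5 + 1 = 106

106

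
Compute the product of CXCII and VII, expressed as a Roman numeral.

CXCII = 192
VII = 7
192 × 7 = 1344

MCCCXLIV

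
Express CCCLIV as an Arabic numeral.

CCCLIV: C=100, C=100, C=100, L=50, IV=4
100 + 100 + 100 + 50 + 4 = 354

354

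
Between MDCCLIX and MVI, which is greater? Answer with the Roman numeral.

MDCCLIX = 1759
MVI = 1006
1759 is larger

MDCCLIX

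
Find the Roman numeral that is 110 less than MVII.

MVII = 1007
1007 - 110 = 897

DCCCXCVII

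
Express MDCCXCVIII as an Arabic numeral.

MDCCXCVIII: M=1000, D=500, C=100, C=100, XC=90, V=5, I=1, I=1, I=1
1000 + 500 + 100 + 100 + 90 + 5 + 1 + 1 + 1 = 1798

1798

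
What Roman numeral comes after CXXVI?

CXXVI = 126; next is 127

CXXVII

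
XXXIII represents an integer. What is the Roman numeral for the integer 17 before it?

XXXIII = 33
33 - 17 = 16

XVI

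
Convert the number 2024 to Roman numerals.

Convert 2024 to Roman numerals:
  2024 contains 2×1000 (MM)
  24 contains 2×10 (XX)
  4 contains 1×4 (IV)

MMXXIV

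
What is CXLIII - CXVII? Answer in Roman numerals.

CXLIII = 143
CXVII = 117
143 - 117 = 26

XXVI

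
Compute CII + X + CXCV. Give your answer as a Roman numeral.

CII = 102, X = 10, CXCV = 195
102 + 10 = 112
112 + 195 = 307

CCCVII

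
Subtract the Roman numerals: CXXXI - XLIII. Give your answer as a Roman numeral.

CXXXI = 131
XLIII = 43
131 - 43 = 88

LXXXVIII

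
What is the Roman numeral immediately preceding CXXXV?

CXXXV = 135; previous is 134

CXXXIV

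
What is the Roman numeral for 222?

Convert 222 to Roman numerals:
  222 contains 2×100 (CC)
  22 contains 2×10 (XX)
  2 contains 2×1 (II)

CCXXII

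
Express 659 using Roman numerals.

Convert 659 to Roman numerals:
  659 contains 1×500 (D)
  159 contains 1×100 (C)
  59 contains 1×50 (L)
  9 contains 1×9 (IX)

DCLIX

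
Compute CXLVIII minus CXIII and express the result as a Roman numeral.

CXLVIII = 148
CXIII = 113
148 - 113 = 35

XXXV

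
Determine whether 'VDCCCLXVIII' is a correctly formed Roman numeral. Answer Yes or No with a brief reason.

'VDCCCLXVIII': V should not appear more than once

No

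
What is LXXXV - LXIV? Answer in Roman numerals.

LXXXV = 85
LXIV = 64
85 - 64 = 21

XXI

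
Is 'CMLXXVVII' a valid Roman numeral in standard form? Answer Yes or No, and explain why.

'CMLXXVVII': V should not appear more than once

No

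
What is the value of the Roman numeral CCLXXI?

CCLXXI: C=100, C=100, L=50, X=10, X=10, I=1
100 + 100 + 50 + 10 + 10 + 1 = 271

271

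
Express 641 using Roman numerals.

Convert 641 to Roman numerals:
  641 contains 1×500 (D)
  141 contains 1×100 (C)
  41 contains 1×40 (XL)
  1 contains 1×1 (I)

DCXLI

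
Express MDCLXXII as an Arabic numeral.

MDCLXXII: M=1000, D=500, C=100, L=50, X=10, X=10, I=1, I=1
1000 + 500 + 100 + 50 + 10 + 10 + 1 + 1 = 1672

1672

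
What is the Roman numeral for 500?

Convert 500 to Roman numerals:
  500 contains 1×500 (D)

D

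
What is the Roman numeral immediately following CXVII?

CXVII = 117; next is 118

CXVIII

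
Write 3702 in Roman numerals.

Convert 3702 to Roman numerals:
  3702 contains 3×1000 (MMM)
  702 contains 1×500 (D)
  202 contains 2×100 (CC)
  2 contains 2×1 (II)

MMMDCCII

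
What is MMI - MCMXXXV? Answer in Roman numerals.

MMI = 2001
MCMXXXV = 1935
2001 - 1935 = 66

LXVI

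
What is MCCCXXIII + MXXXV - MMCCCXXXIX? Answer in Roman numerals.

MCCCXXIII = 1323, MXXXV = 1035, MMCCCXXXIX = 2339
1323 + 1035 = 2358
2358 - 2339 = 19

XIX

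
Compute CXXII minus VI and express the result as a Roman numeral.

CXXII = 122
VI = 6
122 - 6 = 116

CXVI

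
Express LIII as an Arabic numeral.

LIII: L=50, I=1, I=1, I=1
50 + 1 + 1 + 1 = 53

53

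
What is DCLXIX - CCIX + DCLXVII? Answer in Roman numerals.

DCLXIX = 669, CCIX = 209, DCLXVII = 667
669 - 209 = 460
460 + 667 = 1127

MCXXVII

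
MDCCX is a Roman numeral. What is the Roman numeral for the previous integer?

MDCCX = 1710, so the previous integer is 1710 - 1 = 1709

MDCCIX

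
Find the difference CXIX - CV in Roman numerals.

CXIX = 119
CV = 105
119 - 105 = 14

XIV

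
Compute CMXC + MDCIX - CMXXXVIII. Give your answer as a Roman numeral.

CMXC = 990, MDCIX = 1609, CMXXXVIII = 938
990 + 1609 = 2599
2599 - 938 = 1661

MDCLXI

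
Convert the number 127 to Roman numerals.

Convert 127 to Roman numerals:
  127 contains 1×100 (C)
  27 contains 2×10 (XX)
  7 contains 1×5 (V)
  2 contains 2×1 (II)

CXXVII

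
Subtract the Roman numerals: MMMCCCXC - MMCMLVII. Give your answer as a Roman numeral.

MMMCCCXC = 3390
MMCMLVII = 2957
3390 - 2957 = 433

CDXXXIII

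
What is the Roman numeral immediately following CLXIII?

CLXIII = 163, so the next integer is 163 + 1 = 164

CLXIV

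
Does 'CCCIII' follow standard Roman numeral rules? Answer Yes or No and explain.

'CCCIII': Check the rules: uses only the symbols I, V, X, L, C, D, M; no symbol is repeated more than three times in a row; V, L and D each appear at most once; no smaller symbol precedes a larger one (values never increase from left to right). Value: C (100) + C (100) + C (100) + I (1) + I (1) + I (1) = 303. So it is a valid standard Roman numeral.

Yes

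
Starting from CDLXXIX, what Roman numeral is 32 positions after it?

CDLXXIX = 479
479 + 32 = 511

DXI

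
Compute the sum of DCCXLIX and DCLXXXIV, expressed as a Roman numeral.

DCCXLIX = 749
DCLXXXIV = 684
749 + 684 = 1433

MCDXXXIII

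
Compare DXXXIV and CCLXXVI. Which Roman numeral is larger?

DXXXIV = 534
CCLXXVI = 276
534 is larger

DXXXIV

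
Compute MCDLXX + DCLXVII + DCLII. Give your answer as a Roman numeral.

MCDLXX = 1470, DCLXVII = 667, DCLII = 652
1470 + 667 = 2137
2137 + 652 = 2789

MMDCCLXXXIX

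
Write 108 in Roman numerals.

Convert 108 to Roman numerals:
  108 contains 1×100 (C)
  8 contains 1×5 (V)
  3 contains 3×1 (III)

CVIII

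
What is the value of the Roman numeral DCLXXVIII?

DCLXXVIII: D=500, C=100, L=50, X=10, X=10, V=5, I=1, I=1, I=1
500 + 100 + 50 + 10 + 10 + 5 + 1 + 1 + 1 = 678

678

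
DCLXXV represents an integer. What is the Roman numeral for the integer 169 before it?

DCLXXV = 675
675 - 169 = 506

DVI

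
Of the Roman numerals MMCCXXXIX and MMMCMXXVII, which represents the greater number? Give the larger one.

MMCCXXXIX = 2239
MMMCMXXVII = 3927
3927 is larger

MMMCMXXVII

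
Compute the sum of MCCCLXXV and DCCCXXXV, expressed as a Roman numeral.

MCCCLXXV = 1375
DCCCXXXV = 835
1375 + 835 = 2210

MMCCX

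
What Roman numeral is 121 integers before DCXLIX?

DCXLIX = 649
649 - 121 = 528

DXXVIII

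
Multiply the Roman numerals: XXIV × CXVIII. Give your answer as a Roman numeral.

XXIV = 24
CXVIII = 118
24 × 118 = 2832

MMDCCCXXXII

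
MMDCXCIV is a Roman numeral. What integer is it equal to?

MMDCXCIV: M=1000, M=1000, D=500, C=100, XC=90, IV=4
1000 + 1000 + 500 + 100 + 90 + 4 = 2694

2694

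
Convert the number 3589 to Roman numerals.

Convert 3589 to Roman numerals:
  3589 contains 3×1000 (MMM)
  589 contains 1×500 (D)
  89 contains 1×50 (L)
  39 contains 3×10 (XXX)
  9 contains 1×9 (IX)

MMMDLXXXIX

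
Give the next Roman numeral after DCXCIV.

DCXCIV = 694, so the next integer is 694 + 1 = 695

DCXCV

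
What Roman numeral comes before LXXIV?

LXXIV = 74, so the previous integer is 74 - 1 = 73

LXXIII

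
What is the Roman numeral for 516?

Convert 516 to Roman numerals:
  516 contains 1×500 (D)
  16 contains 1×10 (X)
  6 contains 1×5 (V)
  1 contains 1×1 (I)

DXVI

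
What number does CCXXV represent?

CCXXV: C=100, C=100, X=10, X=10, V=5
100 + 100 + 10 + 10 + 5 = 225

225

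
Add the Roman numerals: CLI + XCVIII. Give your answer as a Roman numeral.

CLI = 151
XCVIII = 98
151 + 98 = 249

CCXLIX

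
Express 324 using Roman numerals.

Convert 324 to Roman numerals:
  324 contains 3×100 (CCC)
  24 contains 2×10 (XX)
  4 contains 1×4 (IV)

CCCXXIV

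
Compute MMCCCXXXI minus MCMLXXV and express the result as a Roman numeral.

MMCCCXXXI = 2331
MCMLXXV = 1975
2331 - 1975 = 356

CCCLVI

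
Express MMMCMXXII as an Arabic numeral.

MMMCMXXII: M=1000, M=1000, M=1000, CM=900, X=10, X=10, I=1, I=1
1000 + 1000 + 1000 + 900 + 10 + 10 + 1 + 1 = 3922

3922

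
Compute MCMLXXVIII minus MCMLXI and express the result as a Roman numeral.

MCMLXXVIII = 1978
MCMLXI = 1961
1978 - 1961 = 17

XVII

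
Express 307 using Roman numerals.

Convert 307 to Roman numerals:
  307 contains 3×100 (CCC)
  7 contains 1×5 (V)
  2 contains 2×1 (II)

CCCVII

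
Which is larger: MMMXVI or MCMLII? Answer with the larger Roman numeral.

MMMXVI = 3016
MCMLII = 1952
3016 is larger

MMMXVI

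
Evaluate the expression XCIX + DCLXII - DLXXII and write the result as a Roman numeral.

XCIX = 99, DCLXII = 662, DLXXII = 572
99 + 662 = 761
761 - 572 = 189

CLXXXIX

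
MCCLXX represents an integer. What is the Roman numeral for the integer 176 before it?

MCCLXX = 1270
1270 - 176 = 1094

MXCIV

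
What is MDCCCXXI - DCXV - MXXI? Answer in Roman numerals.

MDCCCXXI = 1821, DCXV = 615, MXXI = 1021
1821 - 615 = 1206
1206 - 1021 = 185

CLXXXV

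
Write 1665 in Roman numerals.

Convert 1665 to Roman numerals:
  1665 contains 1×1000 (M)
  665 contains 1×500 (D)
  165 contains 1×100 (C)
  65 contains 1×50 (L)
  15 contains 1×10 (X)
  5 contains 1×5 (V)

MDCLXV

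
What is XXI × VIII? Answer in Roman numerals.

XXI = 21
VIII = 8
21 × 8 = 168

CLXVIII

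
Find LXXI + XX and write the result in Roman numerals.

LXXI = 71
XX = 20
71 + 20 = 91

XCI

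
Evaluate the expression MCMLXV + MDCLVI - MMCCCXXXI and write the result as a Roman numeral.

MCMLXV = 1965, MDCLVI = 1656, MMCCCXXXI = 2331
1965 + 1656 = 3621
3621 - 2331 = 1290

MCCXC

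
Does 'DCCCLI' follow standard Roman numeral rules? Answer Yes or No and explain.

'DCCCLI': Check the rules: uses only the symbols I, V, X, L, C, D, M; no symbol is repeated more than three times in a row; V, L and D each appear at most once; no smaller symbol precedes a larger one (values never increase from left to right). Value: D (500) + C (100) + C (100) + C (100) + L (50) + I (1) = 851. So it is a valid standard Roman numeral.

Yes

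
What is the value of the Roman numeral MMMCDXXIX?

MMMCDXXIX: M=1000, M=1000, M=1000, CD=400, X=10, X=10, IX=9
1000 + 1000 + 1000 + 400 + 10 + 10 + 9 = 3429

3429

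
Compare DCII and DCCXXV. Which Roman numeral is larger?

DCII = 602
DCCXXV = 725
725 is larger

DCCXXV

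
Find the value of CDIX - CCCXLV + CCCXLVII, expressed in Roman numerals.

CDIX = 409, CCCXLV = 345, CCCXLVII = 347
409 - 345 = 64
64 + 347 = 411

CDXI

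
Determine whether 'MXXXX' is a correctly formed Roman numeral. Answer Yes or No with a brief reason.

'MXXXX': More than 3 consecutive X's

No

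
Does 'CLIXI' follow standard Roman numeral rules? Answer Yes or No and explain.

'CLIXI': I cannot come right after the subtractive pair IX: once I is subtracted in IX, the next symbol must be smaller than I

No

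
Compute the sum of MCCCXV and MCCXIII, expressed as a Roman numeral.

MCCCXV = 1315
MCCXIII = 1213
1315 + 1213 = 2528

MMDXXVIII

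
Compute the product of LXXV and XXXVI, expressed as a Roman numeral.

LXXV = 75
XXXVI = 36
75 × 36 = 2700

MMDCC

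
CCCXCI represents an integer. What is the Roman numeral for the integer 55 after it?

CCCXCI = 391
391 + 55 = 446

CDXLVI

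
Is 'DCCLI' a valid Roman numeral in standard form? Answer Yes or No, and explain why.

'DCCLI': Check the rules: uses only the symbols I, V, X, L, C, D, M; no symbol is repeated more than three times in a row; V, L and D each appear at most once; no smaller symbol precedes a larger one (values never increase from left to right). Value: D (500) + C (100) + C (100) + L (50) + I (1) = 751. So it is a valid standard Roman numeral.

Yes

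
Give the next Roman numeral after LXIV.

LXIV = 64, so the next integer is 64 + 1 = 65

LXV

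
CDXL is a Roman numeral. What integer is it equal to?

CDXL: CD=400, XL=40
400 + 40 = 440

440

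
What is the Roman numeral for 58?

Convert 58 to Roman numerals:
  58 contains 1×50 (L)
  8 contains 1×5 (V)
  3 contains 3×1 (III)

LVIII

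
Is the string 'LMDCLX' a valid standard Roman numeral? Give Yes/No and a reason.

'LMDCLX': L should not appear more than once

No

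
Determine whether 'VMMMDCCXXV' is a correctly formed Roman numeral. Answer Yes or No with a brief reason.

'VMMMDCCXXV': V should not appear more than once

No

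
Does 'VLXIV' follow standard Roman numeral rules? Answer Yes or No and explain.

'VLXIV': V should not appear more than once

No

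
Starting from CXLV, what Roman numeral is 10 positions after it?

CXLV = 145
145 + 10 = 155

CLV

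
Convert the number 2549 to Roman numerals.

Convert 2549 to Roman numerals:
  2549 contains 2×1000 (MM)
  549 contains 1×500 (D)
  49 contains 1×40 (XL)
  9 contains 1×9 (IX)

MMDXLIX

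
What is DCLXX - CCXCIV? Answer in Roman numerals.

DCLXX = 670
CCXCIV = 294
670 - 294 = 376

CCCLXXVI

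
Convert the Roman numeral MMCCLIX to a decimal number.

MMCCLIX: M=1000, M=1000, C=100, C=100, L=50, IX=9
1000 + 1000 + 100 + 100 + 50 + 9 = 2259

2259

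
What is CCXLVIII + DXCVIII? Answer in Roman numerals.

CCXLVIII = 248
DXCVIII = 598
248 + 598 = 846

DCCCXLVI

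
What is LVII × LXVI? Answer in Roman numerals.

LVII = 57
LXVI = 66
57 × 66 = 3762

MMMDCCLXII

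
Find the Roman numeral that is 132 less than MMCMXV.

MMCMXV = 2915
2915 - 132 = 2783

MMDCCLXXXIII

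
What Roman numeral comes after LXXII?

LXXII = 72; next is 73

LXXIII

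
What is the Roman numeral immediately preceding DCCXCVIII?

DCCXCVIII = 798, so the previous integer is 798 - 1 = 797

DCCXCVII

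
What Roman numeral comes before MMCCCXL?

MMCCCXL = 2340; previous is 2339

MMCCCXXXIX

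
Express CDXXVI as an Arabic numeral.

CDXXVI: CD=400, X=10, X=10, V=5, I=1
400 + 10 + 10 + 5 + 1 = 426

426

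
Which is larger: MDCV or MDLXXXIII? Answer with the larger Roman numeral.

MDCV = 1605
MDLXXXIII = 1583
1605 is larger

MDCV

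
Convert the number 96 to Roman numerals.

Convert 96 to Roman numerals:
  96 contains 1×90 (XC)
  6 contains 1×5 (V)
  1 contains 1×1 (I)

XCVI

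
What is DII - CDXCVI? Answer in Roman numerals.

DII = 502
CDXCVI = 496
502 - 496 = 6

VI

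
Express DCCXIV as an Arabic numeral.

DCCXIV: D=500, C=100, C=100, X=10, IV=4
500 + 100 + 100 + 10 + 4 = 714

714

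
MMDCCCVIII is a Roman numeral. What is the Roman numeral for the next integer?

MMDCCCVIII = 2808, so the next integer is 2808 + 1 = 2809

MMDCCCIX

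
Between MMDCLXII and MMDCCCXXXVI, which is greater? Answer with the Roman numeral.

MMDCLXII = 2662
MMDCCCXXXVI = 2836
2836 is larger

MMDCCCXXXVI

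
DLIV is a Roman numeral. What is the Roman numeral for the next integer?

DLIV = 554, so the next integer is 554 + 1 = 555

DLV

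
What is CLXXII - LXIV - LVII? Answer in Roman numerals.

CLXXII = 172, LXIV = 64, LVII = 57
172 - 64 = 108
108 - 57 = 51

LI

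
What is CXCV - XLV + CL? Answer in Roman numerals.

CXCV = 195, XLV = 45, CL = 150
195 - 45 = 150
150 + 150 = 300

CCC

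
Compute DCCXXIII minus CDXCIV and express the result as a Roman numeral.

DCCXXIII = 723
CDXCIV = 494
723 - 494 = 229

CCXXIX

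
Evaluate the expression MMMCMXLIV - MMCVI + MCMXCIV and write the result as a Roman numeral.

MMMCMXLIV = 3944, MMCVI = 2106, MCMXCIV = 1994
3944 - 2106 = 1838
1838 + 1994 = 3832

MMMDCCCXXXII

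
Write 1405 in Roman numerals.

Convert 1405 to Roman numerals:
  1405 contains 1×1000 (M)
  405 contains 1×400 (CD)
  5 contains 1×5 (V)

MCDV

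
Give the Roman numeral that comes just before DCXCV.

DCXCV = 695, so the previous integer is 695 - 1 = 694

DCXCIV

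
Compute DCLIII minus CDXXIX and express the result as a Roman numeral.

DCLIII = 653
CDXXIX = 429
653 - 429 = 224

CCXXIV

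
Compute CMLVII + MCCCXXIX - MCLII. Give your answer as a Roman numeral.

CMLVII = 957, MCCCXXIX = 1329, MCLII = 1152
957 + 1329 = 2286
2286 - 1152 = 1134

MCXXXIV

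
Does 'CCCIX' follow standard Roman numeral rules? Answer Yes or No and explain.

'CCCIX': Check the rules: uses only the symbols I, V, X, L, C, D, M; no symbol is repeated more than three times in a row; V, L and D each appear at most once; the only place a smaller symbol precedes a larger one is the allowed subtractive pair IX, the symbol right after such a pair (if any) is smaller than the pair's first symbol, and otherwise the values never increase from left to right. Value: C (100) + C (100) + C (100) + IX (9) = 309. So it is a valid standard Roman numeral.

Yes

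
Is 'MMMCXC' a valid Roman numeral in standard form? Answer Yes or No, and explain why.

'MMMCXC': Check the rules: uses only the symbols I, V, X, L, C, D, M; no symbol is repeated more than three times in a row; V, L and D each appear at most once; the only place a smaller symbol precedes a larger one is the allowed subtractive pair XC, the symbol right after such a pair (if any) is smaller than the pair's first symbol, and otherwise the values never increase from left to right. Value: M (1000) + M (1000) + M (1000) + C (100) + XC (90) = 3190. So it is a valid standard Roman numeral.

Yes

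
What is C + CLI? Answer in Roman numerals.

C = 100
CLI = 151
100 + 151 = 251

CCLI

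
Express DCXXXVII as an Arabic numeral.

DCXXXVII: D=500, C=100, X=10, X=10, X=10, V=5, I=1, I=1
500 + 100 + 10 + 10 + 10 + 5 + 1 + 1 = 637

637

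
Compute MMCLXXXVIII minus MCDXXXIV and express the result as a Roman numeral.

MMCLXXXVIII = 2188
MCDXXXIV = 1434
2188 - 1434 = 754

DCCLIV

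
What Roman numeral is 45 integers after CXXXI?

CXXXI = 131
131 + 45 = 176

CLXXVI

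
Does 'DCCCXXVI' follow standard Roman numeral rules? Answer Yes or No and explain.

'DCCCXXVI': Check the rules: uses only the symbols I, V, X, L, C, D, M; no symbol is repeated more than three times in a row; V, L and D each appear at most once; no smaller symbol precedes a larger one (values never increase from left to right). Value: D (500) + C (100) + C (100) + C (100) + X (10) + X (10) + V (5) + I (1) = 826. So it is a valid standard Roman numeral.

Yes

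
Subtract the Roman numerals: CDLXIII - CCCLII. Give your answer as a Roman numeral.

CDLXIII = 463
CCCLII = 352
463 - 352 = 111

CXI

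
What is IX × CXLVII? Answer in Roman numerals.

IX = 9
CXLVII = 147
9 × 147 = 1323

MCCCXXIII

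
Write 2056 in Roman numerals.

Convert 2056 to Roman numerals:
  2056 contains 2×1000 (MM)
  56 contains 1×50 (L)
  6 contains 1×5 (V)
  1 contains 1×1 (I)

MMLVI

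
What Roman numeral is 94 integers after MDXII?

MDXII = 1512
1512 + 94 = 1606

MDCVI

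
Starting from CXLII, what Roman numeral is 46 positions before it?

CXLII = 142
142 - 46 = 96

XCVI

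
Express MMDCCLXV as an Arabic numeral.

MMDCCLXV: M=1000, M=1000, D=500, C=100, C=100, L=50, X=10, V=5
1000 + 1000 + 500 + 100 + 100 + 50 + 10 + 5 = 2765

2765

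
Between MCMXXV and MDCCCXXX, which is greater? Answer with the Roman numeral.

MCMXXV = 1925
MDCCCXXX = 1830
1925 is larger

MCMXXV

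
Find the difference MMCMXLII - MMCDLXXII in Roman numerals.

MMCMXLII = 2942
MMCDLXXII = 2472
2942 - 2472 = 470

CDLXX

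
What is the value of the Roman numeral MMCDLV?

MMCDLV: M=1000, M=1000, CD=400, L=50, V=5
1000 + 1000 + 400 + 50 + 5 = 2455

2455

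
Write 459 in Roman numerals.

Convert 459 to Roman numerals:
  459 contains 1×400 (CD)
  59 contains 1×50 (L)
  9 contains 1×9 (IX)

CDLIX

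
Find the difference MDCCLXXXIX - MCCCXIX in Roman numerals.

MDCCLXXXIX = 1789
MCCCXIX = 1319
1789 - 1319 = 470

CDLXX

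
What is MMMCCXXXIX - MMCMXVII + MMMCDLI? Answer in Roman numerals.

MMMCCXXXIX = 3239, MMCMXVII = 2917, MMMCDLI = 3451
3239 - 2917 = 322
322 + 3451 = 3773

MMMDCCLXXIII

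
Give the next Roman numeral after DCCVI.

DCCVI = 706; next is 707

DCCVII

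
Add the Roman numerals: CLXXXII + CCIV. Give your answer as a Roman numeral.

CLXXXII = 182
CCIV = 204
182 + 204 = 386

CCCLXXXVI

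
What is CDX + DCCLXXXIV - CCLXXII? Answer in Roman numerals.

CDX = 410, DCCLXXXIV = 784, CCLXXII = 272
410 + 784 = 1194
1194 - 272 = 922

CMXXII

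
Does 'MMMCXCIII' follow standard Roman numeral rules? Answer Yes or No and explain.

'MMMCXCIII': Check the rules: uses only the symbols I, V, X, L, C, D, M; no symbol is repeated more than three times in a row; V, L and D each appear at most once; the only place a smaller symbol precedes a larger one is the allowed subtractive pair XC, the symbol right after such a pair (if any) is smaller than the pair's first symbol, and otherwise the values never increase from left to right. Value: M (1000) + M (1000) + M (1000) + C (100) + XC (90) + I (1) + I (1) + I (1) = 3193. So it is a valid standard Roman numeral.

Yes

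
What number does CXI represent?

CXI: C=100, X=10, I=1
100 + 10 + 1 = 111

111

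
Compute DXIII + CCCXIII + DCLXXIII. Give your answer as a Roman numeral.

DXIII = 513, CCCXIII = 313, DCLXXIII = 673
513 + 313 = 826
826 + 673 = 1499

MCDXCIX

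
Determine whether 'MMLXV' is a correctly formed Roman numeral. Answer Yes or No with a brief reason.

'MMLXV': Check the rules: uses only the symbols I, V, X, L, C, D, M; no symbol is repeated more than three times in a row; V, L and D each appear at most once; no smaller symbol precedes a larger one (values never increase from left to right). Value: M (1000) + M (1000) + L (50) + X (10) + V (5) = 2065. So it is a valid standard Roman numeral.

Yes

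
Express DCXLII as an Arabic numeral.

DCXLII: D=500, C=100, XL=40, I=1, I=1
500 + 100 + 40 + 1 + 1 = 642

642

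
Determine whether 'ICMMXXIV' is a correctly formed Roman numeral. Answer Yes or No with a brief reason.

'ICMMXXIV': Invalid subtractive combination: IC

No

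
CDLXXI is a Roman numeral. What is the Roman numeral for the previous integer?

CDLXXI = 471, so the previous integer is 471 - 1 = 470

CDLXX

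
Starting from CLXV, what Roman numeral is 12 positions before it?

CLXV = 165
165 - 12 = 153

CLIII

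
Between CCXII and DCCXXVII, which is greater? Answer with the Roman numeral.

CCXII = 212
DCCXXVII = 727
727 is larger

DCCXXVII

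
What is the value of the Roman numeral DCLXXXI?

DCLXXXI: D=500, C=100, L=50, X=10, X=10, X=10, I=1
500 + 100 + 50 + 10 + 10 + 10 + 1 = 681

681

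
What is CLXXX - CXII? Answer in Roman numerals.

CLXXX = 180
CXII = 112
180 - 112 = 68

LXVIII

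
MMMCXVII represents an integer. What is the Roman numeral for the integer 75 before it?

MMMCXVII = 3117
3117 - 75 = 3042

MMMXLII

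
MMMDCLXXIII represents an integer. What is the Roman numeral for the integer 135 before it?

MMMDCLXXIII = 3673
3673 - 135 = 3538

MMMDXXXVIII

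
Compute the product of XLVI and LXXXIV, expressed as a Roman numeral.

XLVI = 46
LXXXIV = 84
46 × 84 = 3864

MMMDCCCLXIV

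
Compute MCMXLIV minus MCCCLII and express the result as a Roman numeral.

MCMXLIV = 1944
MCCCLII = 1352
1944 - 1352 = 592

DXCII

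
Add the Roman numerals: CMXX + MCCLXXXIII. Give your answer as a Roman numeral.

CMXX = 920
MCCLXXXIII = 1283
920 + 1283 = 2203

MMCCIII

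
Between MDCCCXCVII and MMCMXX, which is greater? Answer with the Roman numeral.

MDCCCXCVII = 1897
MMCMXX = 2920
2920 is larger

MMCMXX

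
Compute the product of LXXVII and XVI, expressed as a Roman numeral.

LXXVII = 77
XVI = 16
77 × 16 = 1232

MCCXXXII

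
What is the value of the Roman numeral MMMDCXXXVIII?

MMMDCXXXVIII: M=1000, M=1000, M=1000, D=500, C=100, X=10, X=10, X=10, V=5, I=1, I=1, I=1
1000 + 1000 + 1000 + 500 + 100 + 10 + 10 + 10 + 5 + 1 + 1 + 1 = 3638

3638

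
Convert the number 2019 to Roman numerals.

Convert 2019 to Roman numerals:
  2019 contains 2×1000 (MM)
  19 contains 1×10 (X)
  9 contains 1×9 (IX)

MMXIX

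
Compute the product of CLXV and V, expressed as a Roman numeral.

CLXV = 165
V = 5
165 × 5 = 825

DCCCXXV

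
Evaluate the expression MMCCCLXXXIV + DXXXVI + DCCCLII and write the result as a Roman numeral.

MMCCCLXXXIV = 2384, DXXXVI = 536, DCCCLII = 852
2384 + 536 = 2920
2920 + 852 = 3772

MMMDCCLXXII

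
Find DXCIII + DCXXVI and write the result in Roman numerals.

DXCIII = 593
DCXXVI = 626
593 + 626 = 1219

MCCXIX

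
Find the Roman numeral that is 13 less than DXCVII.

DXCVII = 597
597 - 13 = 584

DLXXXIV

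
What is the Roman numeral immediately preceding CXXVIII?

CXXVIII = 128; previous is 127

CXXVII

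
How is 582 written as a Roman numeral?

Convert 582 to Roman numerals:
  582 contains 1×500 (D)
  82 contains 1×50 (L)
  32 contains 3×10 (XXX)
  2 contains 2×1 (II)

DLXXXII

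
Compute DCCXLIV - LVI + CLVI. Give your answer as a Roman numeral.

DCCXLIV = 744, LVI = 56, CLVI = 156
744 - 56 = 688
688 + 156 = 844

DCCCXLIV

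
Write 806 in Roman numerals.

Convert 806 to Roman numerals:
  806 contains 1×500 (D)
  306 contains 3×100 (CCC)
  6 contains 1×5 (V)
  1 contains 1×1 (I)

DCCCVI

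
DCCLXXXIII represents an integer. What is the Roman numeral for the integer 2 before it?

DCCLXXXIII = 783
783 - 2 = 781

DCCLXXXI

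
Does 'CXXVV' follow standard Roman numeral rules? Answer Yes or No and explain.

'CXXVV': V should not appear more than once

No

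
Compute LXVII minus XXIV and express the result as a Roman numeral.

LXVII = 67
XXIV = 24
67 - 24 = 43

XLIII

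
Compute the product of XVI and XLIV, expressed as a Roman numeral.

XVI = 16
XLIV = 44
16 × 44 = 704

DCCIV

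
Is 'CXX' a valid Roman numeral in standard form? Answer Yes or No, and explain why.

'CXX': Check the rules: uses only the symbols I, V, X, L, C, D, M; no symbol is repeated more than three times in a row; V, L and D each appear at most once; no smaller symbol precedes a larger one (values never increase from left to right). Value: C (100) + X (10) + X (10) = 120. So it is a valid standard Roman numeral.

Yes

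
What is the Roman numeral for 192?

Convert 192 to Roman numerals:
  192 contains 1×100 (C)
  92 contains 1×90 (XC)
  2 contains 2×1 (II)

CXCII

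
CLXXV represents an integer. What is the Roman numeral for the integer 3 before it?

CLXXV = 175
175 - 3 = 172

CLXXII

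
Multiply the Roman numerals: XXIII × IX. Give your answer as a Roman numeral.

XXIII = 23
IX = 9
23 × 9 = 207

CCVII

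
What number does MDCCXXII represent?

MDCCXXII: M=1000, D=500, C=100, C=100, X=10, X=10, I=1, I=1
1000 + 500 + 100 + 100 + 10 + 10 + 1 + 1 = 1722

1722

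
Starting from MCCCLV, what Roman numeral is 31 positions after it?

MCCCLV = 1355
1355 + 31 = 1386

MCCCLXXXVI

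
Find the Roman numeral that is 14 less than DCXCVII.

DCXCVII = 697
697 - 14 = 683

DCLXXXIII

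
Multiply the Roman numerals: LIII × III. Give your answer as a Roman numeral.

LIII = 53
III = 3
53 × 3 = 159

CLIX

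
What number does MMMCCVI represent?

MMMCCVI: M=1000, M=1000, M=1000, C=100, C=100, V=5, I=1
1000 + 1000 + 1000 + 100 + 100 + 5 + 1 = 3206

3206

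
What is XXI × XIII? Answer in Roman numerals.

XXI = 21
XIII = 13
21 × 13 = 273

CCLXXIII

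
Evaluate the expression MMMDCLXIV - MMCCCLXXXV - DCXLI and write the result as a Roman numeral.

MMMDCLXIV = 3664, MMCCCLXXXV = 2385, DCXLI = 641
3664 - 2385 = 1279
1279 - 641 = 638

DCXXXVIII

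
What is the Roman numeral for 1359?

Convert 1359 to Roman numerals:
  1359 contains 1×1000 (M)
  359 contains 3×100 (CCC)
  59 contains 1×50 (L)
  9 contains 1×9 (IX)

MCCCLIX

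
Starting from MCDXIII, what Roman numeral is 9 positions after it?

MCDXIII = 1413
1413 + 9 = 1422

MCDXXII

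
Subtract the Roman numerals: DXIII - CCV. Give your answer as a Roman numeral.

DXIII = 513
CCV = 205
513 - 205 = 308

CCCVIII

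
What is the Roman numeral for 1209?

Convert 1209 to Roman numerals:
  1209 contains 1×1000 (M)
  209 contains 2×100 (CC)
  9 contains 1×9 (IX)

MCCIX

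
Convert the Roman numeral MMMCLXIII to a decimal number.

MMMCLXIII: M=1000, M=1000, M=1000, C=100, L=50, X=10, I=1, I=1, I=1
1000 + 1000 + 1000 + 100 + 50 + 10 + 1 + 1 + 1 = 3163

3163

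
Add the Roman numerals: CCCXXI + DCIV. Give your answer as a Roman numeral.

CCCXXI = 321
DCIV = 604
321 + 604 = 925

CMXXV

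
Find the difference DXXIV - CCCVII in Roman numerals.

DXXIV = 524
CCCVII = 307
524 - 307 = 217

CCXVII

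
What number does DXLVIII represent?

DXLVIII: D=500, XL=40, V=5, I=1, I=1, I=1
500 + 40 + 5 + 1 + 1 + 1 = 548

548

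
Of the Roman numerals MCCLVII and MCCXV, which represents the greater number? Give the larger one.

MCCLVII = 1257
MCCXV = 1215
1257 is larger

MCCLVII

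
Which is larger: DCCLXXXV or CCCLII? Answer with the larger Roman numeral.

DCCLXXXV = 785
CCCLII = 352
785 is larger

DCCLXXXV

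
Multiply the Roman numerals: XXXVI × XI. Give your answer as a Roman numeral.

XXXVI = 36
XI = 11
36 × 11 = 396

CCCXCVI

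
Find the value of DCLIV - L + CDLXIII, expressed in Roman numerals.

DCLIV = 654, L = 50, CDLXIII = 463
654 - 50 = 604
604 + 463 = 1067

MLXVII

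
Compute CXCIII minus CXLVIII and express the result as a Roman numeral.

CXCIII = 193
CXLVIII = 148
193 - 148 = 45

XLV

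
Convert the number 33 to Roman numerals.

Convert 33 to Roman numerals:
  33 contains 3×10 (XXX)
  3 contains 3×1 (III)

XXXIII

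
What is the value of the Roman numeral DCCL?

DCCL: D=500, C=100, C=100, L=50
500 + 100 + 100 + 50 = 750

750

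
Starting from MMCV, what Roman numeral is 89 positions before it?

MMCV = 2105
2105 - 89 = 2016

MMXVI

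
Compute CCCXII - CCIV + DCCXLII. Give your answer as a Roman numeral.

CCCXII = 312, CCIV = 204, DCCXLII = 742
312 - 204 = 108
108 + 742 = 850

DCCCL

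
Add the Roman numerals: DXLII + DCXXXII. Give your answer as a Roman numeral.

DXLII = 542
DCXXXII = 632
542 + 632 = 1174

MCLXXIV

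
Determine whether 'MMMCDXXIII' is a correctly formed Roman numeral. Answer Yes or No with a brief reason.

'MMMCDXXIII': Check the rules: uses only the symbols I, V, X, L, C, D, M; no symbol is repeated more than three times in a row; V, L and D each appear at most once; the only place a smaller symbol precedes a larger one is the allowed subtractive pair CD, the symbol right after such a pair (if any) is smaller than the pair's first symbol, and otherwise the values never increase from left to right. Value: M (1000) + M (1000) + M (1000) + CD (400) + X (10) + X (10) + I (1) + I (1) + I (1) = 3423. So it is a valid standard Roman numeral.

Yes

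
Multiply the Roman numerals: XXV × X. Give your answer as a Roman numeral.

XXV = 25
X = 10
25 × 10 = 250

CCL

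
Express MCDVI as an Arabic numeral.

MCDVI: M=1000, CD=400, V=5, I=1
1000 + 400 + 5 + 1 = 1406

1406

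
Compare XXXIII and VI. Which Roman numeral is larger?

XXXIII = 33
VI = 6
33 is larger

XXXIII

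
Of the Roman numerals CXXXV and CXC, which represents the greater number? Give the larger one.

CXXXV = 135
CXC = 190
190 is larger

CXC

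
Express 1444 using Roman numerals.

Convert 1444 to Roman numerals:
  1444 contains 1×1000 (M)
  444 contains 1×400 (CD)
  44 contains 1×40 (XL)
  4 contains 1×4 (IV)

MCDXLIV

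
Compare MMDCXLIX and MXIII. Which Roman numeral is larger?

MMDCXLIX = 2649
MXIII = 1013
2649 is larger

MMDCXLIX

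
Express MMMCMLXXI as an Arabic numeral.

MMMCMLXXI: M=1000, M=1000, M=1000, CM=900, L=50, X=10, X=10, I=1
1000 + 1000 + 1000 + 900 + 50 + 10 + 10 + 1 = 3971

3971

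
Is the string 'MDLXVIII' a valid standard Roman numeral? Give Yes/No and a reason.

'MDLXVIII': Check the rules: uses only the symbols I, V, X, L, C, D, M; no symbol is repeated more than three times in a row; V, L and D each appear at most once; no smaller symbol precedes a larger one (values never increase from left to right). Value: M (1000) + D (500) + L (50) + X (10) + V (5) + I (1) + I (1) + I (1) = 1568. So it is a valid standard Roman numeral.

Yes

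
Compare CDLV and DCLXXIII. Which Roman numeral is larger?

CDLV = 455
DCLXXIII = 673
673 is larger

DCLXXIII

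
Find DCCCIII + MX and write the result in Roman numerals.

DCCCIII = 803
MX = 1010
803 + 1010 = 1813

MDCCCXIII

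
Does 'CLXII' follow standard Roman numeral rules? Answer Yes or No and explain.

'CLXII': Check the rules: uses only the symbols I, V, X, L, C, D, M; no symbol is repeated more than three times in a row; V, L and D each appear at most once; no smaller symbol precedes a larger one (values never increase from left to right). Value: C (100) + L (50) + X (10) + I (1) + I (1) = 162. So it is a valid standard Roman numeral.

Yes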